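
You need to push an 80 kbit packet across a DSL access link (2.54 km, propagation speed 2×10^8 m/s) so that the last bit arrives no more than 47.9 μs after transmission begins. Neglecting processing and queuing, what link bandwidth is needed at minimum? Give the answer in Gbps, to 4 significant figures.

2.273 Gbps

Propagation delay = 2540 / 200000000 = 12.7 μs.
Transmission budget = 47.9 − 12.7 = 35.2 μs.
R ≥ L / t_tx = 80000 bits / 3.52e-05 s = 2.273 Gbps.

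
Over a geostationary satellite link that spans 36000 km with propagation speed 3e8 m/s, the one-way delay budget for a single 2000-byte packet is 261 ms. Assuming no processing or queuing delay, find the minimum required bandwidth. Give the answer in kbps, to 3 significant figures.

113 kbps

L = 16000 bits.
Propagation delay = 36000000 / 300000000 = 120 ms.
Transmission budget = 261 − 120 = 141 ms.
R ≥ L / t_tx = 16000 bits / 0.141 s = 113 kbps.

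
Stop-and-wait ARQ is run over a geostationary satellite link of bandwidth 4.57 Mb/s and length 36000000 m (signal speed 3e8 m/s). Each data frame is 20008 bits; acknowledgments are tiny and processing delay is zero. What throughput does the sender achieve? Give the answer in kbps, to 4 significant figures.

81.87 kbps

t_tx = L/R = 20008/4570000 = 0.00437812 s.
t_prop = 36000000/300000000 = 0.12 s; RTT = 0.24 s.
Cycle = t_tx + RTT = 0.244378 s.
Throughput = L / cycle = 20008 / 0.244378 = 81.87 kbps.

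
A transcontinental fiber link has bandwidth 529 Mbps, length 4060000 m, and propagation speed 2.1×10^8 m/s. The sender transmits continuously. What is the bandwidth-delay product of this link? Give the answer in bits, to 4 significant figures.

Propagation delay = 4060000 / 210000000 = 0.0193333 s.
BDP = R × t_prop = 529000000 × 0.0193333 = 10227300 bits.

10230000 bits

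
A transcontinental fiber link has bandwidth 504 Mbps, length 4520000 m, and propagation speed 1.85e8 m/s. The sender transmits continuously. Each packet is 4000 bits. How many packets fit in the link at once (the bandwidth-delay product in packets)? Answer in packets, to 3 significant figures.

Propagation delay = 4520000 / 185000000 = 0.0244324 s.
BDP = R × t_prop = 504000000 × 0.0244324 = 12313900 bits.
In packets of 4000 bits: 3080 packets.

3080 packets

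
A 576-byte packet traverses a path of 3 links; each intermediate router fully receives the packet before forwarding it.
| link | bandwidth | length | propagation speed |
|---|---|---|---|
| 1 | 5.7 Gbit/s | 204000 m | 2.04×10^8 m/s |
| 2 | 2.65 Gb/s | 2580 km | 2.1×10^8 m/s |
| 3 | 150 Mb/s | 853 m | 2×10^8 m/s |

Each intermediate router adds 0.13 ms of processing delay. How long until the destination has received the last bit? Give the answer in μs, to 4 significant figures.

13580 μs

L = 576 × 8 = 4608 bits.
Transmission delays (L/R per hop): 0.808421, 1.73887, 30.72 μs; sum = 33.2673 μs.
Propagation delays (d/s per hop): 1000, 12285.7, 4.265 μs; sum = 13290 μs.
Processing at 2 router(s): 2 × 0.13 ms = 260 μs.
End-to-end = 13580 μs.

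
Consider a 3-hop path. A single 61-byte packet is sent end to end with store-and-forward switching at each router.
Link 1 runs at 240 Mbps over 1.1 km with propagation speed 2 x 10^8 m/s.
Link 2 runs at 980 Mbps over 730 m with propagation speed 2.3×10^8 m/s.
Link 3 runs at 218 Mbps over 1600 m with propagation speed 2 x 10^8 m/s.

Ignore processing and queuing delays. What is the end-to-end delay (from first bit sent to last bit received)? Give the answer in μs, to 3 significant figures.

L = 61 × 8 = 488 bits.
Transmission delays (L/R per hop): 2.03333, 0.497959, 2.23853 μs; sum = 4.76982 μs.
Propagation delays (d/s per hop): 5.5, 3.17391, 8 μs; sum = 16.6739 μs.
End-to-end = 21.4 μs.

21.4 μs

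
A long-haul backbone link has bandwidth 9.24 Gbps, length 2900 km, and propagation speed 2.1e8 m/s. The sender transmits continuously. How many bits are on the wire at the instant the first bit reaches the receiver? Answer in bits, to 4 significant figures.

Propagation delay = 2900000 / 210000000 = 0.0138095 s.
BDP = R × t_prop = 9240000000 × 0.0138095 = 127600000 bits.

127600000 bits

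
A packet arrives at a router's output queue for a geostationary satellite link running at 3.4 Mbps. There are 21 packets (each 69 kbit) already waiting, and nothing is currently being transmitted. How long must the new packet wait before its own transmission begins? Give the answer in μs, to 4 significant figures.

Each queued packet: L/R = 69000/3400000 = 20294.1 μs.
21 queued → 426176 μs.
Queuing delay = 426200 μs.

426200 μs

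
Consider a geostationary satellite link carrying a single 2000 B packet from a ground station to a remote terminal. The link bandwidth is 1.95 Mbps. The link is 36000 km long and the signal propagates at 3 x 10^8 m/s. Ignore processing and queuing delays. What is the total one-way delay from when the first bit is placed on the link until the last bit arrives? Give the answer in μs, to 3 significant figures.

128000 μs

L = 2000 × 8 = 16000 bits.
Transmission delay = L/R = 16000 / 1950000 = 8205.13 μs.
Propagation delay = d/s = 36000000 m / 300000000 m/s = 120000 μs.
Total = 128000 μs.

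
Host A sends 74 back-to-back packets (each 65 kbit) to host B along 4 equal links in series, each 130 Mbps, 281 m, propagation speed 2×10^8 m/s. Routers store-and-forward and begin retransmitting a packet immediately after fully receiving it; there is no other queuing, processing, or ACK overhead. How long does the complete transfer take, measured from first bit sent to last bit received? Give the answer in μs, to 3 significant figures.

38500 μs

Per-hop transmission t_tx = L/R = 65000/130000000 = 500 μs.
Per-hop propagation t_prop = 281/200000000 = 1.405 μs.
Pipeline fill: first packet needs 4·t_tx to clear all hops; remaining 73 packets each add one t_tx.
Total = (4+74-1)·t_tx + 4·t_prop = 77·500 + 4·1.405 = 38500 μs.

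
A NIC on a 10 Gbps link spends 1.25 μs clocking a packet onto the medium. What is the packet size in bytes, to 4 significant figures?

L = R × t_tx = 10000000000 b/s × 1.25e-06 s = 12500 bits.
In bytes: 12500 / 8 = 1563 bytes.

1563 bytes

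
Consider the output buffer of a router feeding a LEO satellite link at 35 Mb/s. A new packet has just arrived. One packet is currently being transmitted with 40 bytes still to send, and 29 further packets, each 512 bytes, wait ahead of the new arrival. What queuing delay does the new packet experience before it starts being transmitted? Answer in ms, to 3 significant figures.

Each queued packet: L/R = 4096/35000000 = 0.117029 ms.
29 queued → 3.39383 ms.
Plus remaining 320 bits of current packet: 0.00914286 ms.
Queuing delay = 3.40 ms.

3.40 ms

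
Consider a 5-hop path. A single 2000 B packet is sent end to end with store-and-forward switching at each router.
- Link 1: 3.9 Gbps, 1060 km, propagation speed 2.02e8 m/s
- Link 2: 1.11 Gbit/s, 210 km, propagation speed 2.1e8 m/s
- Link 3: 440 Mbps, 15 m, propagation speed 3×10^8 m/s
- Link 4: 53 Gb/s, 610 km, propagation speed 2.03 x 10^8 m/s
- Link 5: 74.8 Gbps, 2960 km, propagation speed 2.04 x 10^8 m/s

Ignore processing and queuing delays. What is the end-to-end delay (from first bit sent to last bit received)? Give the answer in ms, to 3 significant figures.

23.8 ms

L = 2000 × 8 = 16000 bits.
Transmission delays (L/R per hop): 0.00410256, 0.0144144, 0.0363636, 0.000301887, 0.000213904 ms; sum = 0.0553964 ms.
Propagation delays (d/s per hop): 5.24752, 1, 5e-05, 3.00493, 14.5098 ms; sum = 23.7623 ms.
End-to-end = 23.8 ms.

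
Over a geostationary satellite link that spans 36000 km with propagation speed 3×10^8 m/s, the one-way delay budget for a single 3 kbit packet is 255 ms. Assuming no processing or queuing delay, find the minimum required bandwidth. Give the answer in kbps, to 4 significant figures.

Propagation delay = 36000000 / 300000000 = 120 ms.
Transmission budget = 255 − 120 = 135 ms.
R ≥ L / t_tx = 3000 bits / 0.135 s = 22.22 kbps.

22.22 kbps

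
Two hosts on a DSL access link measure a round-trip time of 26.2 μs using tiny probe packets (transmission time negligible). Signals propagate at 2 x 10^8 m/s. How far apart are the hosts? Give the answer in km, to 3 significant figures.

One-way propagation = RTT/2 = 13.1 μs.
d = s × t = 200000000 × 1.31e-05 = 2.62 km.

2.62 km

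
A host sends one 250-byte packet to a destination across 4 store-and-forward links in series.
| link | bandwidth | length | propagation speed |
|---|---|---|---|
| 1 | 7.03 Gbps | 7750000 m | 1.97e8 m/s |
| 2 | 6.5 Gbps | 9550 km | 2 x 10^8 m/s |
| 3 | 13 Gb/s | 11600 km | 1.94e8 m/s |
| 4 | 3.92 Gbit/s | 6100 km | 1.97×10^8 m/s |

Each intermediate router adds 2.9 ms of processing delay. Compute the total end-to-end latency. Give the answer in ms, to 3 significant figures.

L = 250 × 8 = 2000 bits.
Transmission delays (L/R per hop): 0.000284495, 0.000307692, 0.000153846, 0.000510204 ms; sum = 0.00125624 ms.
Propagation delays (d/s per hop): 39.3401, 47.75, 59.7938, 30.9645 ms; sum = 177.848 ms.
Processing at 3 router(s): 3 × 2.9 ms = 8.7 ms.
End-to-end = 187 ms.

187 ms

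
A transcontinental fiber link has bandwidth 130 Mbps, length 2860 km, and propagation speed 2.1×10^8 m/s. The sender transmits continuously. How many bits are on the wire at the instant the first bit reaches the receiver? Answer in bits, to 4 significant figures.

Propagation delay = 2860000 / 210000000 = 0.013619 s.
BDP = R × t_prop = 130000000 × 0.013619 = 1770480 bits.

1770000 bits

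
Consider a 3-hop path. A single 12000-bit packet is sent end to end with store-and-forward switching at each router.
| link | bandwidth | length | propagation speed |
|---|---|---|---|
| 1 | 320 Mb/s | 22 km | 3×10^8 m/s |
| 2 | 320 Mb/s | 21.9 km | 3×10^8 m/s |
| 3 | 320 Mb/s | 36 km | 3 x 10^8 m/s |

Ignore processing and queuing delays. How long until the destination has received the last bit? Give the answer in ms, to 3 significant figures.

Transmission delay per hop = L/R = 12000/320000000 = 0.0375 ms; 3 hops → 0.1125 ms.
Propagation delays (d/s per hop): 0.0733333, 0.073, 0.12 ms; sum = 0.266333 ms.
End-to-end = 0.379 ms.

0.379 ms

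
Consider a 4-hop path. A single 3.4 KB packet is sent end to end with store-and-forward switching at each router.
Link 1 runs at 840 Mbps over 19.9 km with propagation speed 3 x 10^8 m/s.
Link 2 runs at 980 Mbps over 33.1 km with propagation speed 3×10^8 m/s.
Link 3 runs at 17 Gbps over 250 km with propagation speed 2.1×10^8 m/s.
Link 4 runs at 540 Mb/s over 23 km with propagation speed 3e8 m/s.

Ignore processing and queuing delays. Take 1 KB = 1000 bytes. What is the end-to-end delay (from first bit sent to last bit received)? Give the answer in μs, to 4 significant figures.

1556 μs

L = 27200 bits.
Transmission delays (L/R per hop): 32.381, 27.7551, 1.6, 50.3704 μs; sum = 112.106 μs.
Propagation delays (d/s per hop): 66.3333, 110.333, 1190.48, 76.6667 μs; sum = 1443.81 μs.
End-to-end = 1556 μs.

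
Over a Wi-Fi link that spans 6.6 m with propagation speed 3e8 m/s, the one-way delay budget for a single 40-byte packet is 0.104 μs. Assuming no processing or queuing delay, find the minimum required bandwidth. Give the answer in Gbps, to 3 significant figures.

L = 320 bits.
Propagation delay = 6.6 / 300000000 = 0.022 μs.
Transmission budget = 0.104 − 0.022 = 0.082 μs.
R ≥ L / t_tx = 320 bits / 8.2e-08 s = 3.90 Gbps.

3.90 Gbps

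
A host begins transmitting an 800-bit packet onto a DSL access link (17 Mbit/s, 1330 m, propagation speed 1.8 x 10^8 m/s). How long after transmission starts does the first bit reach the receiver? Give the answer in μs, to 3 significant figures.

First bit experiences only propagation delay: d/s = 1330/180000000 = 7.39 μs.

7.39 μs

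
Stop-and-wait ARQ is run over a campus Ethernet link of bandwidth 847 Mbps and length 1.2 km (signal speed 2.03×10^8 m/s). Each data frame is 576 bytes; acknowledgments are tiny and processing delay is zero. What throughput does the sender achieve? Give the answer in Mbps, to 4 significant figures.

t_tx = L/R = 4608/847000000 = 5.44038e-06 s.
t_prop = 1200/2.03e+08 = 5.91133e-06 s; RTT = 1.18227e-05 s.
Cycle = t_tx + RTT = 1.7263e-05 s.
Throughput = L / cycle = 4608 / 1.7263e-05 = 266.9 Mbps.

266.9 Mbps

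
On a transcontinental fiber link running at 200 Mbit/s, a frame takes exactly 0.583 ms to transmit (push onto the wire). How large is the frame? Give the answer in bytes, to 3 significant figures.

14600 bytes

L = R × t_tx = 200000000 b/s × 0.000583 s = 116600 bits.
In bytes: 116600 / 8 = 14600 bytes.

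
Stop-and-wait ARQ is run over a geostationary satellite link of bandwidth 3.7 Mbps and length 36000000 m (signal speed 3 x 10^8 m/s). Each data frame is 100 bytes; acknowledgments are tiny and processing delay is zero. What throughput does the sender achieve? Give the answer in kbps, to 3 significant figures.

3.33 kbps

t_tx = L/R = 800/3700000 = 0.000216216 s.
t_prop = 36000000/300000000 = 0.12 s; RTT = 0.24 s.
Cycle = t_tx + RTT = 0.240216 s.
Throughput = L / cycle = 800 / 0.240216 = 3.33 kbps.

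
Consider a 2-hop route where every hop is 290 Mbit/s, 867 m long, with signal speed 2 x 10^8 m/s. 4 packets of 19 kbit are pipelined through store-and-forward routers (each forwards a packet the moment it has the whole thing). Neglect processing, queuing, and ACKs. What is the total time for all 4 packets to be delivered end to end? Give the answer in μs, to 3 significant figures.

336 μs

Per-hop transmission t_tx = L/R = 19000/290000000 = 65.5172 μs.
Per-hop propagation t_prop = 867/200000000 = 4.335 μs.
Pipeline fill: first packet needs 2·t_tx to clear all hops; remaining 3 packets each add one t_tx.
Total = (2+4-1)·t_tx + 2·t_prop = 5·65.5172 + 2·4.335 = 336 μs.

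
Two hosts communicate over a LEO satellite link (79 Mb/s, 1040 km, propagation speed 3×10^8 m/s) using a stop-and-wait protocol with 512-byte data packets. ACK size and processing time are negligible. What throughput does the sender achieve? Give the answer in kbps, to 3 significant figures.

586 kbps

t_tx = L/R = 4096/79000000 = 5.18481e-05 s.
t_prop = 1040000/300000000 = 0.00346667 s; RTT = 0.00693333 s.
Cycle = t_tx + RTT = 0.00698518 s.
Throughput = L / cycle = 4096 / 0.00698518 = 586 kbps.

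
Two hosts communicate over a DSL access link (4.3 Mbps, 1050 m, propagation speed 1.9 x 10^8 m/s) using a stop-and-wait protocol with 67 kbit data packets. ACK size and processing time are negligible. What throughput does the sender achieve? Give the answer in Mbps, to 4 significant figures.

t_tx = L/R = 67000/4300000 = 0.0155814 s.
t_prop = 1050/190000000 = 5.52632e-06 s; RTT = 1.10526e-05 s.
Cycle = t_tx + RTT = 0.0155924 s.
Throughput = L / cycle = 67000 / 0.0155924 = 4.297 Mbps.

4.297 Mbps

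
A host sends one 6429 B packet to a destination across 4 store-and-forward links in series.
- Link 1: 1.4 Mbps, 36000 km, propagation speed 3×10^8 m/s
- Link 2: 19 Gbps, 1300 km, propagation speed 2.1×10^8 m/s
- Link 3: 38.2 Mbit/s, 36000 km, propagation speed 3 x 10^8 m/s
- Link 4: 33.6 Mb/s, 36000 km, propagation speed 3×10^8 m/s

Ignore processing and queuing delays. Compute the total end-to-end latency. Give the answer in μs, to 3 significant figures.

L = 6429 × 8 = 51432 bits.
Transmission delays (L/R per hop): 36737.1, 2.70695, 1346.39, 1530.71 μs; sum = 39617 μs.
Propagation delays (d/s per hop): 120000, 6190.48, 120000, 120000 μs; sum = 366190 μs.
End-to-end = 406000 μs.

406000 μs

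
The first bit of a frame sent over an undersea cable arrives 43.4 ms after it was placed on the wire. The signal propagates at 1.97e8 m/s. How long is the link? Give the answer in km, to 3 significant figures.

d = s × t_prop = 197000000 × 0.0434 = 8550 km.

8550 km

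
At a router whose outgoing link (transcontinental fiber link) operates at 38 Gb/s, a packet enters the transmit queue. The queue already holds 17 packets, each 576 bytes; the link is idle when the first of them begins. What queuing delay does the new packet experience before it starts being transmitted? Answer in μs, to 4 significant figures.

Each queued packet: L/R = 4608/38000000000 = 0.121263 μs.
17 queued → 2.06147 μs.
Queuing delay = 2.061 μs.

2.061 μs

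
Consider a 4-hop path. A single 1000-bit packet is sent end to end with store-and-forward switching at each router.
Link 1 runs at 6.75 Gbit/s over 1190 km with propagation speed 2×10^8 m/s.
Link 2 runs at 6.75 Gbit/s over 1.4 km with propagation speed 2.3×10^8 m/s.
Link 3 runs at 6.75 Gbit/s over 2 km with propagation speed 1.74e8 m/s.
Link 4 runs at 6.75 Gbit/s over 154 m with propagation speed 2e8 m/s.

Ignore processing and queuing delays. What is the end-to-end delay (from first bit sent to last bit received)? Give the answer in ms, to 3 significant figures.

Transmission delay per hop = L/R = 1000/6750000000 = 0.000148148 ms; 4 hops → 0.000592593 ms.
Propagation delays (d/s per hop): 5.95, 0.00608696, 0.0114943, 0.00077 ms; sum = 5.96835 ms.
End-to-end = 5.97 ms.

5.97 ms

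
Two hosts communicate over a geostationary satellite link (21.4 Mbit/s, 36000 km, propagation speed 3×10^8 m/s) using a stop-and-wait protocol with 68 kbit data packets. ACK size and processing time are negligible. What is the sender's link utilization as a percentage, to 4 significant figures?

t_tx = L/R = 68000/21400000 = 0.00317757 s.
t_prop = 36000000/300000000 = 0.12 s; RTT = 0.24 s.
Cycle = t_tx + RTT = 0.243178 s.
Utilization = t_tx / cycle = 0.00317757/0.243178 = 1.307 %.

1.307 %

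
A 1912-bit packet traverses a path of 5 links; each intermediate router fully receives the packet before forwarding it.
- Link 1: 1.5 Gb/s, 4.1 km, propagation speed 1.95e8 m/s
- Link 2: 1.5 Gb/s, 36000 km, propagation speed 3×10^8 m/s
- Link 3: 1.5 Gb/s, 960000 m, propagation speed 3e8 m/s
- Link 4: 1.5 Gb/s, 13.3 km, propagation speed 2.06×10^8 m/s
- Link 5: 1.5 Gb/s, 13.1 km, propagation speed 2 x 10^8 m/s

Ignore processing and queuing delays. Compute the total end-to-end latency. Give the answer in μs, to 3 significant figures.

123000 μs

Transmission delay per hop = L/R = 1912/1500000000 = 1.27467 μs; 5 hops → 6.37333 μs.
Propagation delays (d/s per hop): 21.0256, 120000, 3200, 64.5631, 65.5 μs; sum = 123351 μs.
End-to-end = 123000 μs.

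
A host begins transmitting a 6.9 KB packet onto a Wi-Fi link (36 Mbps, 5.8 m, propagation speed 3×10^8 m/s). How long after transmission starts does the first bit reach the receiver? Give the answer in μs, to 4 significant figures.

First bit experiences only propagation delay: d/s = 5.8/300000000 = 0.01933 μs.

0.01933 μs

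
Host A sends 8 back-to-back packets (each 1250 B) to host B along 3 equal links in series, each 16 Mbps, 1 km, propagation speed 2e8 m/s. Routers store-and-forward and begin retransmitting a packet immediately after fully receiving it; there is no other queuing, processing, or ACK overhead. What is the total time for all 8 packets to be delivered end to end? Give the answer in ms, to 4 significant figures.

Per-hop transmission t_tx = L/R = 10000/16000000 = 0.625 ms.
Per-hop propagation t_prop = 1000/200000000 = 0.005 ms.
Pipeline fill: first packet needs 3·t_tx to clear all hops; remaining 7 packets each add one t_tx.
Total = (3+8-1)·t_tx + 3·t_prop = 10·0.625 + 3·0.005 = 6.265 ms.

6.265 ms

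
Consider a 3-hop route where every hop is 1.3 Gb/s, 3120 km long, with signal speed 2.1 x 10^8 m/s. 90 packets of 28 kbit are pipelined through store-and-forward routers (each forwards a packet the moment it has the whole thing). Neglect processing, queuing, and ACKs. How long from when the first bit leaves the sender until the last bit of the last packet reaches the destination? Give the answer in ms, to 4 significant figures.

46.55 ms

Per-hop transmission t_tx = L/R = 28000/1300000000 = 0.0215385 ms.
Per-hop propagation t_prop = 3120000/210000000 = 14.8571 ms.
Pipeline fill: first packet needs 3·t_tx to clear all hops; remaining 89 packets each add one t_tx.
Total = (3+90-1)·t_tx + 3·t_prop = 92·0.0215385 + 3·14.8571 = 46.55 ms.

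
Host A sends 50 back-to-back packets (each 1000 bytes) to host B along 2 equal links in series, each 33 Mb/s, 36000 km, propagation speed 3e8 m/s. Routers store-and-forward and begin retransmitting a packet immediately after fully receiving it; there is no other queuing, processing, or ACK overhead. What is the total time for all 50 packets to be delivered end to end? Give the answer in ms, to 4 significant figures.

252.4 ms

Per-hop transmission t_tx = L/R = 8000/33000000 = 0.242424 ms.
Per-hop propagation t_prop = 36000000/300000000 = 120 ms.
Pipeline fill: first packet needs 2·t_tx to clear all hops; remaining 49 packets each add one t_tx.
Total = (2+50-1)·t_tx + 2·t_prop = 51·0.242424 + 2·120 = 252.4 ms.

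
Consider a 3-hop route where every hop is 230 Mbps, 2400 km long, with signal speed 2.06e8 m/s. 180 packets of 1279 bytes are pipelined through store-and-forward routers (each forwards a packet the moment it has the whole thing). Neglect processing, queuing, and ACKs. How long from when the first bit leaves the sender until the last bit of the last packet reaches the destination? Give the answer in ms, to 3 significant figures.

43.0 ms

Per-hop transmission t_tx = L/R = 10232/230000000 = 0.044487 ms.
Per-hop propagation t_prop = 2400000/206000000 = 11.6505 ms.
Pipeline fill: first packet needs 3·t_tx to clear all hops; remaining 179 packets each add one t_tx.
Total = (3+180-1)·t_tx + 3·t_prop = 182·0.044487 + 3·11.6505 = 43.0 ms.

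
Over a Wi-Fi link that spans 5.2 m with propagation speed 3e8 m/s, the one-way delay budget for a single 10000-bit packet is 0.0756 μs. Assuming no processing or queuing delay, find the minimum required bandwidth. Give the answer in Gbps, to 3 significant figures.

Propagation delay = 5.2 / 300000000 = 0.0173333 μs.
Transmission budget = 0.0756 − 0.0173333 = 0.0582667 μs.
R ≥ L / t_tx = 10000 bits / 5.82667e-08 s = 172 Gbps.

172 Gbps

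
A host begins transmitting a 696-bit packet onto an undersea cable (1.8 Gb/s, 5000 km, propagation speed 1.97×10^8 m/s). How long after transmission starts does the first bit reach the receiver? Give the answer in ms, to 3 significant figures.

First bit experiences only propagation delay: d/s = 5000000/197000000 = 25.4 ms.

25.4 ms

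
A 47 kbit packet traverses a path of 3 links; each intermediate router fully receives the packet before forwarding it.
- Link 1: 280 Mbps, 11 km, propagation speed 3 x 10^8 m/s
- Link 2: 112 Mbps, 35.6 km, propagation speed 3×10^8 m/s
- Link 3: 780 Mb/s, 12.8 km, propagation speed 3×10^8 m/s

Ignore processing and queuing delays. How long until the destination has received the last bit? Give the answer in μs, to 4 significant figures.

845.8 μs

L = 47000 bits.
Transmission delays (L/R per hop): 167.857, 419.643, 60.2564 μs; sum = 647.756 μs.
Propagation delays (d/s per hop): 36.6667, 118.667, 42.6667 μs; sum = 198 μs.
End-to-end = 845.8 μs.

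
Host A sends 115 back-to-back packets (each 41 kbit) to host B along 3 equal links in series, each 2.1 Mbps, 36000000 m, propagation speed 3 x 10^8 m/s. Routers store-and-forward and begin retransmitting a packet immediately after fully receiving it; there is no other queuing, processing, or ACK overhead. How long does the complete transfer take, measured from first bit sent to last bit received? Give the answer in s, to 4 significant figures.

Per-hop transmission t_tx = L/R = 41000/2100000 = 0.0195238 s.
Per-hop propagation t_prop = 36000000/300000000 = 0.12 s.
Pipeline fill: first packet needs 3·t_tx to clear all hops; remaining 114 packets each add one t_tx.
Total = (3+115-1)·t_tx + 3·t_prop = 117·0.0195238 + 3·0.12 = 2.644 s.

2.644 s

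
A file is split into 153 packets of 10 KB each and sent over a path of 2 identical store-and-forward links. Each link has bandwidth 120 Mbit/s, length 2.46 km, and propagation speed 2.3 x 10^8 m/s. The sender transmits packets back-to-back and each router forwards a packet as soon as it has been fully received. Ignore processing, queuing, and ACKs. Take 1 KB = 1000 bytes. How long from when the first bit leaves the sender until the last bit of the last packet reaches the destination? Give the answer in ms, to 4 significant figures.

102.7 ms

Per-hop transmission t_tx = L/R = 80000/120000000 = 0.666667 ms.
Per-hop propagation t_prop = 2460/2.3e+08 = 0.0106957 ms.
Pipeline fill: first packet needs 2·t_tx to clear all hops; remaining 152 packets each add one t_tx.
Total = (2+153-1)·t_tx + 2·t_prop = 154·0.666667 + 2·0.0106957 = 102.7 ms.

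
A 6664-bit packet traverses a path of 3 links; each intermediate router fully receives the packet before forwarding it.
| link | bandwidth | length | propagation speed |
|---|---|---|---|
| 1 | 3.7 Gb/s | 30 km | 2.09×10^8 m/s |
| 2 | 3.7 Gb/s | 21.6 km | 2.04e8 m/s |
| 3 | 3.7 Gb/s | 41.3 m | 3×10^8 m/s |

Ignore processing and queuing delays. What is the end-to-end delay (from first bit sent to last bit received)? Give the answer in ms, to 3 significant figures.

Transmission delay per hop = L/R = 6664/3700000000 = 0.00180108 ms; 3 hops → 0.00540324 ms.
Propagation delays (d/s per hop): 0.143541, 0.105882, 0.000137667 ms; sum = 0.249561 ms.
End-to-end = 0.255 ms.

0.255 ms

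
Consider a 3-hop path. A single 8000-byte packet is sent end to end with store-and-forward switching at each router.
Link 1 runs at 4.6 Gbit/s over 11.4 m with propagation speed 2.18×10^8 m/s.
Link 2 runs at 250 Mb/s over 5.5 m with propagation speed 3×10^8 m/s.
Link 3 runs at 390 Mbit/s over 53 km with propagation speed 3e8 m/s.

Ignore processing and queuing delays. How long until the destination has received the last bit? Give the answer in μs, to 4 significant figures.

L = 8000 × 8 = 64000 bits.
Transmission delays (L/R per hop): 13.913, 256, 164.103 μs; sum = 434.016 μs.
Propagation delays (d/s per hop): 0.0522936, 0.0183333, 176.667 μs; sum = 176.737 μs.
End-to-end = 610.8 μs.

610.8 μs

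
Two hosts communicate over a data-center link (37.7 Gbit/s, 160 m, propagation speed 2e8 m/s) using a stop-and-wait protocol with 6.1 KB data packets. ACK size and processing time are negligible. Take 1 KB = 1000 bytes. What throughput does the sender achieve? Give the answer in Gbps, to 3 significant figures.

t_tx = L/R = 48800/37700000000 = 1.29443e-06 s.
t_prop = 160/200000000 = 8e-07 s; RTT = 1.6e-06 s.
Cycle = t_tx + RTT = 2.89443e-06 s.
Throughput = L / cycle = 48800 / 2.89443e-06 = 16.9 Gbps.

16.9 Gbps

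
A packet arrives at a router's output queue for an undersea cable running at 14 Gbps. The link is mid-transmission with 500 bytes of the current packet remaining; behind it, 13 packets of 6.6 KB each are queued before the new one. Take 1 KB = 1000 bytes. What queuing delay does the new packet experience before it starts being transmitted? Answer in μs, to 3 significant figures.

49.3 μs

Each queued packet: L/R = 52800/14000000000 = 3.77143 μs.
13 queued → 49.0286 μs.
Plus remaining 4000 bits of current packet: 0.285714 μs.
Queuing delay = 49.3 μs.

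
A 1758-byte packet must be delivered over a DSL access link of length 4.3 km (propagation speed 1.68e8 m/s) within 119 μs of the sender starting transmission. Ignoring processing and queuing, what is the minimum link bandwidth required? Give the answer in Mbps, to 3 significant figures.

151 Mbps

L = 14064 bits.
Propagation delay = 4300 / 168000000 = 25.5952 μs.
Transmission budget = 119 − 25.5952 = 93.4048 μs.
R ≥ L / t_tx = 14064 bits / 9.34048e-05 s = 151 Mbps.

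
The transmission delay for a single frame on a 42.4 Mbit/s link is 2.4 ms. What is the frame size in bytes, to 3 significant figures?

L = R × t_tx = 42400000 b/s × 0.0024 s = 101760 bits.
In bytes: 101760 / 8 = 12700 bytes.

12700 bytes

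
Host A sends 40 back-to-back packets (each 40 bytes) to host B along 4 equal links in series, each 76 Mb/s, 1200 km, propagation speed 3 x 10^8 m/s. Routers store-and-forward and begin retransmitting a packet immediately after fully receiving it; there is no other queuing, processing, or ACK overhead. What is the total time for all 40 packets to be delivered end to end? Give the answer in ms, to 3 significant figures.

16.2 ms

Per-hop transmission t_tx = L/R = 320/76000000 = 0.00421053 ms.
Per-hop propagation t_prop = 1200000/300000000 = 4 ms.
Pipeline fill: first packet needs 4·t_tx to clear all hops; remaining 39 packets each add one t_tx.
Total = (4+40-1)·t_tx + 4·t_prop = 43·0.00421053 + 4·4 = 16.2 ms.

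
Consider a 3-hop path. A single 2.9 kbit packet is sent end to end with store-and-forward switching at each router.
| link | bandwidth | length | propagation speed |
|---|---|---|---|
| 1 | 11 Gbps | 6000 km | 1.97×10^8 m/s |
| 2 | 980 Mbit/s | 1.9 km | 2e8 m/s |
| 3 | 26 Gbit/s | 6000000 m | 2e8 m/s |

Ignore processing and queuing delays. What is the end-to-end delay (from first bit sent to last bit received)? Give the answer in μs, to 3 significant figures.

60500 μs

L = 2900 bits.
Transmission delays (L/R per hop): 0.263636, 2.95918, 0.111538 μs; sum = 3.33436 μs.
Propagation delays (d/s per hop): 30456.9, 9.5, 30000 μs; sum = 60466.4 μs.
End-to-end = 60500 μs.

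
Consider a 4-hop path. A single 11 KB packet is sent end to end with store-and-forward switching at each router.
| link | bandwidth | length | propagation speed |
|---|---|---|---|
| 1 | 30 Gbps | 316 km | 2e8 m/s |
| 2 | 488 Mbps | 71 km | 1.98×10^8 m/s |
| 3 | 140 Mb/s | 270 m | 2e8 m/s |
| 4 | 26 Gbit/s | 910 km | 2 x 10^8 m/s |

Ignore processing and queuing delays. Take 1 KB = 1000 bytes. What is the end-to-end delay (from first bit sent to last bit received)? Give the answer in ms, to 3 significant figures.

7.31 ms

L = 88000 bits.
Transmission delays (L/R per hop): 0.00293333, 0.180328, 0.628571, 0.00338462 ms; sum = 0.815217 ms.
Propagation delays (d/s per hop): 1.58, 0.358586, 0.00135, 4.55 ms; sum = 6.48994 ms.
End-to-end = 7.31 ms.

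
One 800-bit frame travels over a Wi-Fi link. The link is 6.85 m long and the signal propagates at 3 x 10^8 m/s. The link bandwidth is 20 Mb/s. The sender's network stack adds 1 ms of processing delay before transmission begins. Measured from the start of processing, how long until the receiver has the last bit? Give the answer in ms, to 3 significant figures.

1.04 ms

Transmission delay = L/R = 800 / 20000000 = 0.04 ms.
Propagation delay = d/s = 6.85 m / 300000000 m/s = 2.28333e-05 ms.
Plus processing delay 1 ms = 1 ms.
Total = 1.04 ms.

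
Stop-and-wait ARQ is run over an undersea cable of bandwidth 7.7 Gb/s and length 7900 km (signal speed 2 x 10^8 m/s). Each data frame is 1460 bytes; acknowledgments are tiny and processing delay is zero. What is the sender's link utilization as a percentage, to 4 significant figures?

0.001920 %

t_tx = L/R = 11680/7700000000 = 1.51688e-06 s.
t_prop = 7900000/200000000 = 0.0395 s; RTT = 0.079 s.
Cycle = t_tx + RTT = 0.0790015 s.
Utilization = t_tx / cycle = 1.51688e-06/0.0790015 = 0.001920 %.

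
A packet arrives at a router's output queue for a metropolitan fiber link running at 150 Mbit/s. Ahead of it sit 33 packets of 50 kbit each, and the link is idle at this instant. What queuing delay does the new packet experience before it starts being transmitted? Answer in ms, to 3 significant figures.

Each queued packet: L/R = 50000/150000000 = 0.333333 ms.
33 queued → 11 ms.
Queuing delay = 11.0 ms.

11.0 ms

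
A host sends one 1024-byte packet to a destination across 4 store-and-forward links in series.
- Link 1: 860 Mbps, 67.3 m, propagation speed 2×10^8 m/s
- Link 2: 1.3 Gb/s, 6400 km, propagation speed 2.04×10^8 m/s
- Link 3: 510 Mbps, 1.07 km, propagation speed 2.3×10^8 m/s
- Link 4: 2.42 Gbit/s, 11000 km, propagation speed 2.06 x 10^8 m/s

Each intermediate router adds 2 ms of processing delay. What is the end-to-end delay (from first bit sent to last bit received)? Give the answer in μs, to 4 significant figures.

L = 1024 × 8 = 8192 bits.
Transmission delays (L/R per hop): 9.52558, 6.30154, 16.0627, 3.38512 μs; sum = 35.275 μs.
Propagation delays (d/s per hop): 0.3365, 31372.5, 4.65217, 53398.1 μs; sum = 84775.6 μs.
Processing at 3 router(s): 3 × 2 ms = 6000 μs.
End-to-end = 90810 μs.

90810 μs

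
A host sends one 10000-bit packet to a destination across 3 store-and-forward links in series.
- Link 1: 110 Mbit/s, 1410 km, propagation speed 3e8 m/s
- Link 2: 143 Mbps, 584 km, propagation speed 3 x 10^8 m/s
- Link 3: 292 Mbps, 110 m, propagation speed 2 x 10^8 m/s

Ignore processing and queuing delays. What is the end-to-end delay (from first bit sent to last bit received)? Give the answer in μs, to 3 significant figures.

Transmission delays (L/R per hop): 90.9091, 69.9301, 34.2466 μs; sum = 195.086 μs.
Propagation delays (d/s per hop): 4700, 1946.67, 0.55 μs; sum = 6647.22 μs.
End-to-end = 6840 μs.

6840 μs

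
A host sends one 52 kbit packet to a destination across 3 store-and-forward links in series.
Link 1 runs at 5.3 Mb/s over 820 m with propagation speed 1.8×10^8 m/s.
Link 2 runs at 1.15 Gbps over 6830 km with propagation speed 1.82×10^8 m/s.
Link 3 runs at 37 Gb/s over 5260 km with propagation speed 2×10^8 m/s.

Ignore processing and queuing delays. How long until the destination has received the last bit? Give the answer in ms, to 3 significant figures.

73.7 ms

L = 52000 bits.
Transmission delays (L/R per hop): 9.81132, 0.0452174, 0.00140541 ms; sum = 9.85794 ms.
Propagation delays (d/s per hop): 0.00455556, 37.5275, 26.3 ms; sum = 63.832 ms.
End-to-end = 73.7 ms.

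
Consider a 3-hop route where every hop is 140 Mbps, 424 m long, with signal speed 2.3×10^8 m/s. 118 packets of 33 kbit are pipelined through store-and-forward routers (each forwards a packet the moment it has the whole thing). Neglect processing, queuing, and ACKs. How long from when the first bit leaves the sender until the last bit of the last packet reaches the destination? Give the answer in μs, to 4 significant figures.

Per-hop transmission t_tx = L/R = 33000/140000000 = 235.714 μs.
Per-hop propagation t_prop = 424/2.3e+08 = 1.84348 μs.
Pipeline fill: first packet needs 3·t_tx to clear all hops; remaining 117 packets each add one t_tx.
Total = (3+118-1)·t_tx + 3·t_prop = 120·235.714 + 3·1.84348 = 28290 μs.

28290 μs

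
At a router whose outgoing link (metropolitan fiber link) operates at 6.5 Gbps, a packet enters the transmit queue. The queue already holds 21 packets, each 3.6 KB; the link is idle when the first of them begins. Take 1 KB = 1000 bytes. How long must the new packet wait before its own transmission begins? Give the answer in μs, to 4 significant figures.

93.05 μs

Each queued packet: L/R = 28800/6500000000 = 4.43077 μs.
21 queued → 93.0462 μs.
Queuing delay = 93.05 μs.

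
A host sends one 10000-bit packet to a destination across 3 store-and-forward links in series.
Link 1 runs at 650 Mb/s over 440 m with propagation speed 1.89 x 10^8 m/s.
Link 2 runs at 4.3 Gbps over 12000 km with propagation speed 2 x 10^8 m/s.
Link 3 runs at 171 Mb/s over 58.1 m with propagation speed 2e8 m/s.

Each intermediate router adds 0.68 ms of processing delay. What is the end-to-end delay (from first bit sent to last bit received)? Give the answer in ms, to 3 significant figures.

61.4 ms

Transmission delays (L/R per hop): 0.0153846, 0.00232558, 0.0584795 ms; sum = 0.0761897 ms.
Propagation delays (d/s per hop): 0.00232804, 60, 0.0002905 ms; sum = 60.0026 ms.
Processing at 2 router(s): 2 × 0.68 ms = 1.36 ms.
End-to-end = 61.4 ms.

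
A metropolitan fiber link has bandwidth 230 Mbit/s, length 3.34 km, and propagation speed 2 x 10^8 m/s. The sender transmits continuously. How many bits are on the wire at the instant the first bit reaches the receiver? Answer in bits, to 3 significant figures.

Propagation delay = 3340 / 200000000 = 1.67e-05 s.
BDP = R × t_prop = 230000000 × 1.67e-05 = 3841 bits.

3840 bits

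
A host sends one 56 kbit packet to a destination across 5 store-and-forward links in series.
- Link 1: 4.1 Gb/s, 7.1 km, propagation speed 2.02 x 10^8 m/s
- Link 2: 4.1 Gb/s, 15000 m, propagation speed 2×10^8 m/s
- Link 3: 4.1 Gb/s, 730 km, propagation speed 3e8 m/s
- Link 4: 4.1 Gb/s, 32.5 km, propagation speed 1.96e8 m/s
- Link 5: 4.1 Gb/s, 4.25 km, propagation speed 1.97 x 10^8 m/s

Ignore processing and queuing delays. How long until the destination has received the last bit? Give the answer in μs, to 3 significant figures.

L = 56000 bits.
Transmission delay per hop = L/R = 56000/4.1e+09 = 13.6585 μs; 5 hops → 68.2927 μs.
Propagation delays (d/s per hop): 35.1485, 75, 2433.33, 165.816, 21.5736 μs; sum = 2730.87 μs.
End-to-end = 2800 μs.

2800 μs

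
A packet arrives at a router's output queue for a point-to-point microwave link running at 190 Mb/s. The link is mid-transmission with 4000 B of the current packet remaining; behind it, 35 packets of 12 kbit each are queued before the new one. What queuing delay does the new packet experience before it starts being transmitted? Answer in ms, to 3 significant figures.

Each queued packet: L/R = 12000/190000000 = 0.0631579 ms.
35 queued → 2.21053 ms.
Plus remaining 32000 bits of current packet: 0.168421 ms.
Queuing delay = 2.38 ms.

2.38 ms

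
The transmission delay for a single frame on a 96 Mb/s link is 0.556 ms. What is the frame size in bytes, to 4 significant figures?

L = R × t_tx = 96000000 b/s × 0.000556 s = 53376 bits.
In bytes: 53376 / 8 = 6672 bytes.

6672 bytes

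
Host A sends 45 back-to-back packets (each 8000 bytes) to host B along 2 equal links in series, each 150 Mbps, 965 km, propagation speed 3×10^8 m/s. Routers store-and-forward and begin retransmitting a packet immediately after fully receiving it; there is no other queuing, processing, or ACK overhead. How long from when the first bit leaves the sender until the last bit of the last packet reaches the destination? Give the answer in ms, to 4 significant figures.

Per-hop transmission t_tx = L/R = 64000/150000000 = 0.426667 ms.
Per-hop propagation t_prop = 965000/300000000 = 3.21667 ms.
Pipeline fill: first packet needs 2·t_tx to clear all hops; remaining 44 packets each add one t_tx.
Total = (2+45-1)·t_tx + 2·t_prop = 46·0.426667 + 2·3.21667 = 26.06 ms.

26.06 ms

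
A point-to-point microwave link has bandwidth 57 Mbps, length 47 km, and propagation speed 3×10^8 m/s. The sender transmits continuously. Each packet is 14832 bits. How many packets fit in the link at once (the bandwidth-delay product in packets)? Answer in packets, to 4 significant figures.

0.6021 packets

Propagation delay = 47000 / 300000000 = 0.000156667 s.
BDP = R × t_prop = 57000000 × 0.000156667 = 8930 bits.
In packets of 14832 bits: 0.6021 packets.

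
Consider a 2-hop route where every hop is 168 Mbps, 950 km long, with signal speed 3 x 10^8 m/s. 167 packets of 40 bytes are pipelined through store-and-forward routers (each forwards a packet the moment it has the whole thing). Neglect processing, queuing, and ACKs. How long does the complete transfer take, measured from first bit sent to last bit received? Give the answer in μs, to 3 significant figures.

Per-hop transmission t_tx = L/R = 320/168000000 = 1.90476 μs.
Per-hop propagation t_prop = 950000/300000000 = 3166.67 μs.
Pipeline fill: first packet needs 2·t_tx to clear all hops; remaining 166 packets each add one t_tx.
Total = (2+167-1)·t_tx + 2·t_prop = 168·1.90476 + 2·3166.67 = 6650 μs.

6650 μs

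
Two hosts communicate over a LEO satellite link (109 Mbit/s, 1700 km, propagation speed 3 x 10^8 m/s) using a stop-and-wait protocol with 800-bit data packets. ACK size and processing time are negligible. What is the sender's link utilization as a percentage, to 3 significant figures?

0.0647 %

t_tx = L/R = 800/109000000 = 7.33945e-06 s.
t_prop = 1700000/300000000 = 0.00566667 s; RTT = 0.0113333 s.
Cycle = t_tx + RTT = 0.0113407 s.
Utilization = t_tx / cycle = 7.33945e-06/0.0113407 = 0.0647 %.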